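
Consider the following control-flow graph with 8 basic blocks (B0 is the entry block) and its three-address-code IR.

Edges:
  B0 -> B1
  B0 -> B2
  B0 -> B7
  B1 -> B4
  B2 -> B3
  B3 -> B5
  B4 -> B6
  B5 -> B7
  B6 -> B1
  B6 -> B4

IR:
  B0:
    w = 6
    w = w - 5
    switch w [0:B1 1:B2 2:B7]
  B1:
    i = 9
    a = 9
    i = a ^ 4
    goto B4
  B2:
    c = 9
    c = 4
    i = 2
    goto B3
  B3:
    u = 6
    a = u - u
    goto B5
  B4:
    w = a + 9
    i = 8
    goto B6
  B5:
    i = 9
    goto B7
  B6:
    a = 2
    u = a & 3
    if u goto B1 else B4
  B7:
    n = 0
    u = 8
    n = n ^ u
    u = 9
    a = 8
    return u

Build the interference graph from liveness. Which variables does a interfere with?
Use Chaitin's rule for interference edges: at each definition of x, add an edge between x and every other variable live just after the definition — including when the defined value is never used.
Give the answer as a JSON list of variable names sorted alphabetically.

Block summaries:
  B0 def {w} use ∅
  B1 def {a,i} use ∅
  B2 def {c,i} use ∅
  B3 def {a,u} use ∅
  B4 def {i,w} use {a}
  B5 def {i} use ∅
  B6 def {a,u} use ∅
  B7 def {a,n,u} use ∅

Backward fixpoint:
  B0 li=∅ lo=∅
  B1 li=∅ lo={a}
  B2 li=∅ lo=∅
  B3 li=∅ lo=∅
  B4 li={a} lo=∅
  B5 li=∅ lo=∅
  B6 li=∅ lo={a}
  B7 li=∅ lo=∅

Conflict graph:
  a: {i,u}
  c: ∅
  i: {a}
  n: {u}
  u: {a,n}
  w: ∅

N(a) = ["i", "u"]

Answer: ["i", "u"]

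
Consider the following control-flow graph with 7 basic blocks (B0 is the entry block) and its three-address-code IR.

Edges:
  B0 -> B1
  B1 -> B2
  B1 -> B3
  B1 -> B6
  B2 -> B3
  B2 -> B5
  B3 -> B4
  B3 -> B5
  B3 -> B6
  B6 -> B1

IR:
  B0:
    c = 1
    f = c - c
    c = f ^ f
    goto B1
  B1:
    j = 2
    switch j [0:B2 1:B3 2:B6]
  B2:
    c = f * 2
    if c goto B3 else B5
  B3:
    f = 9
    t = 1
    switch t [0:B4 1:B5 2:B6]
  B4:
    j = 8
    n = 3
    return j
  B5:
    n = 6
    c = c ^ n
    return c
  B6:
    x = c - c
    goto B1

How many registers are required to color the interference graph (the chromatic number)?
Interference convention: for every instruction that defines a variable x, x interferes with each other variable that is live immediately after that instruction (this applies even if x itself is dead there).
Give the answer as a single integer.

Answer: 3

Working:
def/use:
  B0: def={c,f} ue=∅
  B1: def={j} ue=∅
  B2: def={c} ue={f}
  B3: def={f,t} ue=∅
  B4: def={j,n} ue=∅
  B5: def={c,n} ue={c}
  B6: def={x} ue={c}

Liveness:
  B0 li=∅ lo={c,f}
  B1 li={c,f} lo={c,f}
  B2 li={f} lo={c}
  B3 li={c} lo={c,f}
  B4 li=∅ lo=∅
  B5 li={c} lo=∅
  B6 li={c,f} lo={c,f}

Interfere edges:
  c↔{f,j,n,t,x}
  f↔{c,j,t,x}
  j↔{c,f,n}
  n↔{c,j}
  t↔{c,f}
  x↔{c,f}

Chromatic number:
  lower bound: {c,f,j} mutually conflict ⇒ χ ≥ 3
  assign c→R0 f→R1 j→R2 n→R1 t→R2 x→R2 — no edge inside a register ⇒ χ ≤ 3
  χ = 3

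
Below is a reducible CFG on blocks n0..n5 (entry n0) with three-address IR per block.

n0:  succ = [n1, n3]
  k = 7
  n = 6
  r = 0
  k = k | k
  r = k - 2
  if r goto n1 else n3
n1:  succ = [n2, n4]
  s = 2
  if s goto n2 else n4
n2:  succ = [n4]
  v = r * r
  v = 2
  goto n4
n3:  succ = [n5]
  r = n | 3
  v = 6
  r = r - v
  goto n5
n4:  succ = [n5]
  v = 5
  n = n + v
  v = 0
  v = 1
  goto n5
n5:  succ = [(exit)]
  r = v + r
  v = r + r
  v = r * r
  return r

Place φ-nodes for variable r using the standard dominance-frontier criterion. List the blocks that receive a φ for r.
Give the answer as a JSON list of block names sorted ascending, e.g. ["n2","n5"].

Answer: ["n5"]

Working:
idom tree: n1←n0 n2←n1 n3←n0 n4←n1 n5←n0
Dom∩ at merges:
  n4: preds {n1,n2}: {n0,n1} ∩ {n0,n1,n2} = {n0,n1}; idom=n1
  n5: preds {n3,n4}: {n0,n3} ∩ {n0,n1,n4} = {n0}; idom=n0

DF derivation:
  n4←n1: walk · to n1
  n4←n2: walk n2 to n1
  n5←n3: walk n3 to n0
  n5←n4: walk n4→n1 to n0
  n0: DF=∅
  n1: DF={n5}
  n2: DF={n4}
  n3: DF={n5}
  n4: DF={n5}
  n5: DF=∅

φ for r: defs {n0,n3,n5}
  DF⁺ = {n5}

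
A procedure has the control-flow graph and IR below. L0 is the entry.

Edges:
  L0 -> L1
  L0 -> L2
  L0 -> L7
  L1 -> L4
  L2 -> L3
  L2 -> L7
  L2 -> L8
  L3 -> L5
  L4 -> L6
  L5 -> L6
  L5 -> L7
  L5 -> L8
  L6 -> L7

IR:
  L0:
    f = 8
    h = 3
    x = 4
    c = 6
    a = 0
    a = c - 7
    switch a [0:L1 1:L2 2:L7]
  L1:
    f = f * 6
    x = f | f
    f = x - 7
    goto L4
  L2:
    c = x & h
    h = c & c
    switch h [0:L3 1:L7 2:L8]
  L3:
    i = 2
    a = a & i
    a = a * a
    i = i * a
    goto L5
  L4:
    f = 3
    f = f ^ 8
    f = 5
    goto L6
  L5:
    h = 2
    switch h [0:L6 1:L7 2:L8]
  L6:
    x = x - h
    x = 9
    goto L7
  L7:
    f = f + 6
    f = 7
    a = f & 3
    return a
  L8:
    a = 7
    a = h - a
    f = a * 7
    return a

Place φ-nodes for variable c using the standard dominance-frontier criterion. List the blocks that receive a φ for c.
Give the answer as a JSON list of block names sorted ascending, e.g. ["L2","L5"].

idom tree: L1←L0 L2←L0 L3←L2 L4←L1 L5←L3 L6←L0 L7←L0 L8←L2
Dom at joins:
  L6: preds {L4,L5}: {L0,L1,L4} ∩ {L0,L2,L3,L5} = {L0}; idom=L0
  L7: preds {L0,L2,L5,L6}: {L0} ∩ {L0,L2} ∩ {L0,L2,L3,L5} ∩ {L0,L6} = {L0}; idom=L0
  L8: preds {L2,L5}: {L0,L2} ∩ {L0,L2,L3,L5} = {L0,L2}; idom=L2

Frontier:
  join L6 pred L4: L4→L1 stop@L0
  join L6 pred L5: L5→L3→L2 stop@L0
  join L7 pred L0: · stop@L0
  join L7 pred L2: L2 stop@L0
  join L7 pred L5: L5→L3→L2 stop@L0
  join L7 pred L6: L6 stop@L0
  join L8 pred L2: · stop@L2
  join L8 pred L5: L5→L3 stop@L2
  DF(L0)=∅
  DF(L1)={L6}
  DF(L2)={L6,L7}
  DF(L3)={L6,L7,L8}
  DF(L4)={L6}
  DF(L5)={L6,L7,L8}
  DF(L6)={L7}
  DF(L7)=∅
  DF(L8)=∅

φ for c: defs {L0,L2}
  DF⁺ = {L6,L7}

Answer: ["L6", "L7"]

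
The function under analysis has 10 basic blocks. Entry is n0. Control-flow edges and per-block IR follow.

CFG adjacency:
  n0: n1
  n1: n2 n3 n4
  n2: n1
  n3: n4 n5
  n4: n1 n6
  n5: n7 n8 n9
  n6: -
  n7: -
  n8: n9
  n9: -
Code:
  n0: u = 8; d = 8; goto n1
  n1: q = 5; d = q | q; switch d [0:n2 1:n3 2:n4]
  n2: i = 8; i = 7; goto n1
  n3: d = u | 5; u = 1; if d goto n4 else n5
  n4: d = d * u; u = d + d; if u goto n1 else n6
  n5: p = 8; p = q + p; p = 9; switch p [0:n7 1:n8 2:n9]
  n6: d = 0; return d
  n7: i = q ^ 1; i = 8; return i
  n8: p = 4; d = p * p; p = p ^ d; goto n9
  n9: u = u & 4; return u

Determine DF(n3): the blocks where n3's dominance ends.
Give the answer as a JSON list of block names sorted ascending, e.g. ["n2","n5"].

idom tree: n1←n0 n2←n1 n3←n1 n4←n1 n5←n3 n6←n4 n7←n5 n8←n5 n9←n5
Dom at joins:
  n1: preds {n0,n2,n4}: {n0} ∩ {n0,n1,n2} ∩ {n0,n1,n4} = {n0}; idom=n0
  n4: preds {n1,n3}: {n0,n1} ∩ {n0,n1,n3} = {n0,n1}; idom=n1
  n9: preds {n5,n8}: {n0,n1,n3,n5} ∩ {n0,n1,n3,n5,n8} = {n0,n1,n3,n5}; idom=n5

DF derivation:
  n1←n0: walk · to n0
  n1←n2: walk n2→n1 to n0
  n1←n4: walk n4→n1 to n0
  n4←n1: walk · to n1
  n4←n3: walk n3 to n1
  n9←n5: walk · to n5
  n9←n8: walk n8 to n5
  n0: DF=∅
  n1: DF={n1}
  n2: DF={n1}
  n3: DF={n4}
  n4: DF={n1}
  n5: DF=∅
  n6: DF=∅
  n7: DF=∅
  n8: DF={n9}
  n9: DF=∅

DF(n3) = ["n4"]

Answer: ["n4"]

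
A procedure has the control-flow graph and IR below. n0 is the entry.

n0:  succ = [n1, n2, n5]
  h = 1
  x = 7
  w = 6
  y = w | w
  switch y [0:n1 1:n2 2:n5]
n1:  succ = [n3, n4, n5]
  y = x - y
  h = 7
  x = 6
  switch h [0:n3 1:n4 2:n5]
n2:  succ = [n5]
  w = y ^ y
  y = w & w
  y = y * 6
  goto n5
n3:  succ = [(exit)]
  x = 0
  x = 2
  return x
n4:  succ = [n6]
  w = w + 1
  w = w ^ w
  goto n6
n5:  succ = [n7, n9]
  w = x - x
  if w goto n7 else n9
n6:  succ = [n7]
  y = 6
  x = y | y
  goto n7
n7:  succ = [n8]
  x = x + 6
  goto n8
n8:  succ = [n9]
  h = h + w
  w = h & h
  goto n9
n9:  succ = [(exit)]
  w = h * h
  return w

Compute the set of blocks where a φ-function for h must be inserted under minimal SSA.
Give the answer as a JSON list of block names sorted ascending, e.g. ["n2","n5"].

idom tree: n1←n0 n2←n0 n3←n1 n4←n1 n5←n0 n6←n4 n7←n0 n8←n7 n9←n0
Dom at joins:
  n5: preds {n0,n1,n2}: {n0} ∩ {n0,n1} ∩ {n0,n2} = {n0}; idom=n0
  n7: preds {n5,n6}: {n0,n5} ∩ {n0,n1,n4,n6} = {n0}; idom=n0
  n9: preds {n5,n8}: {n0,n5} ∩ {n0,n7,n8} = {n0}; idom=n0

Frontier:
  n5←n0: walk · to n0
  n5←n1: walk n1 to n0
  n5←n2: walk n2 to n0
  n7←n5: walk n5 to n0
  n7←n6: walk n6→n4→n1 to n0
  n9←n5: walk n5 to n0
  n9←n8: walk n8→n7 to n0
  n0 → ∅
  n1 → {n5,n7}
  n2 → {n5}
  n3 → ∅
  n4 → {n7}
  n5 → {n7,n9}
  n6 → {n7}
  n7 → {n9}
  n8 → {n9}
  n9 → ∅

φ for h: defs {n0,n1,n8}
  DF⁺ = {n5,n7,n9}

Answer: ["n5", "n7", "n9"]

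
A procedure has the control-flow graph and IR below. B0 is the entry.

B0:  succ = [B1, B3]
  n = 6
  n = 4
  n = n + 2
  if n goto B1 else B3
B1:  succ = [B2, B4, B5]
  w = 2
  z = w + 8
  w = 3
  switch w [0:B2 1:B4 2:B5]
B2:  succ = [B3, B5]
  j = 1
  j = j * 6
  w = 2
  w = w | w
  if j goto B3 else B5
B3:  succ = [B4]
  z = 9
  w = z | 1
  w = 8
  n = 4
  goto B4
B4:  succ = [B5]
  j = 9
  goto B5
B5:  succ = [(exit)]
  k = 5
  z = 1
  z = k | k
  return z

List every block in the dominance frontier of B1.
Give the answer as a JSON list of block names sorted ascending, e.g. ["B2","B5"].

idom tree: B1←B0 B2←B1 B3←B0 B4←B0 B5←B0
Join-block Dom:
  B3: preds {B0,B2}: {B0} ∩ {B0,B1,B2} = {B0}; idom=B0
  B4: preds {B1,B3}: {B0,B1} ∩ {B0,B3} = {B0}; idom=B0
  B5: preds {B1,B2,B4}: {B0,B1} ∩ {B0,B1,B2} ∩ {B0,B4} = {B0}; idom=B0

Frontier:
  B3←B0: walk · to B0
  B3←B2: walk B2→B1 to B0
  B4←B1: walk B1 to B0
  B4←B3: walk B3 to B0
  B5←B1: walk B1 to B0
  B5←B2: walk B2→B1 to B0
  B5←B4: walk B4 to B0
  B0 → ∅
  B1 → {B3,B4,B5}
  B2 → {B3,B5}
  B3 → {B4}
  B4 → {B5}
  B5 → ∅

DF(B1) = ["B3", "B4", "B5"]

Answer: ["B3", "B4", "B5"]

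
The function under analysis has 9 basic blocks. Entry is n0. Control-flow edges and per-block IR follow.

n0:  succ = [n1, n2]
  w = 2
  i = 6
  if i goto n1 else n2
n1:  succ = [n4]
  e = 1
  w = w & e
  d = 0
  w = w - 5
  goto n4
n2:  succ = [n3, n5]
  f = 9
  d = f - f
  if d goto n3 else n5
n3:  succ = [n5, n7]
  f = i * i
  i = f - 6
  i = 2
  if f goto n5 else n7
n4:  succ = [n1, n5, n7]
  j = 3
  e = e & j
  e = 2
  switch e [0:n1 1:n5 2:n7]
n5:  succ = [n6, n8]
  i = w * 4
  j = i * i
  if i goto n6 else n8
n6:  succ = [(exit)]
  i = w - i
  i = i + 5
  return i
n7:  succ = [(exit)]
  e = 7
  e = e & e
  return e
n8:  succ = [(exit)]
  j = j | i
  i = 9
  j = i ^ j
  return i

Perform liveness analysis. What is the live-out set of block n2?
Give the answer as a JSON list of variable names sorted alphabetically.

Block summaries:
  n0: {i,w} / ∅
  n1: {d,e,w} / {w}
  n2: {d,f} / ∅
  n3: {f,i} / {i}
  n4: {e,j} / {e}
  n5: {i,j} / {w}
  n6: {i} / {i,w}
  n7: {e} / ∅
  n8: {i,j} / {i,j}

Liveness:
  n0 li=∅ lo={i,w}
  n1 li={w} lo={e,w}
  n2 li={i,w} lo={i,w}
  n3 li={i,w} lo={w}
  n4 li={e,w} lo={w}
  n5 li={w} lo={i,j,w}
  n6 li={i,w} lo=∅
  n7 li=∅ lo=∅
  n8 li={i,j} lo=∅

live-out(n2) = ["i", "w"]

Answer: ["i", "w"]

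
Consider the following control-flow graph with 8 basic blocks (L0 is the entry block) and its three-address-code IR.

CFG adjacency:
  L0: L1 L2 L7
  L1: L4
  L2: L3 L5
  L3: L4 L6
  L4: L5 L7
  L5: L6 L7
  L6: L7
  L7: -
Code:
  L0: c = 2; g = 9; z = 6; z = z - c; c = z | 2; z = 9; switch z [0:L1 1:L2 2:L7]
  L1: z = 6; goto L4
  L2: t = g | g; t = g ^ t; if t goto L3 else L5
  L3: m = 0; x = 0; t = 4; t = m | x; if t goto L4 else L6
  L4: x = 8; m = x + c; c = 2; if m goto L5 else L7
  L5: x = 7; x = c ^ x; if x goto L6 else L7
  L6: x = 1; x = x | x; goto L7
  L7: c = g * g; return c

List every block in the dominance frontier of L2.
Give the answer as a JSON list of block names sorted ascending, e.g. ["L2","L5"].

idom tree: L1←L0 L2←L0 L3←L2 L4←L0 L5←L0 L6←L0 L7←L0
Dom∩ at merges:
  L4: preds {L1,L3}: {L0,L1} ∩ {L0,L2,L3} = {L0}; idom=L0
  L5: preds {L2,L4}: {L0,L2} ∩ {L0,L4} = {L0}; idom=L0
  L6: preds {L3,L5}: {L0,L2,L3} ∩ {L0,L5} = {L0}; idom=L0
  L7: preds {L0,L4,L5,L6}: {L0} ∩ {L0,L4} ∩ {L0,L5} ∩ {L0,L6} = {L0}; idom=L0

Frontier:
  join L4 pred L1: L1 stop@L0
  join L4 pred L3: L3→L2 stop@L0
  join L5 pred L2: L2 stop@L0
  join L5 pred L4: L4 stop@L0
  join L6 pred L3: L3→L2 stop@L0
  join L6 pred L5: L5 stop@L0
  join L7 pred L0: · stop@L0
  join L7 pred L4: L4 stop@L0
  join L7 pred L5: L5 stop@L0
  join L7 pred L6: L6 stop@L0
  L0: DF=∅
  L1: DF={L4}
  L2: DF={L4,L5,L6}
  L3: DF={L4,L6}
  L4: DF={L5,L7}
  L5: DF={L6,L7}
  L6: DF={L7}
  L7: DF=∅

DF(L2) = ["L4", "L5", "L6"]

Answer: ["L4", "L5", "L6"]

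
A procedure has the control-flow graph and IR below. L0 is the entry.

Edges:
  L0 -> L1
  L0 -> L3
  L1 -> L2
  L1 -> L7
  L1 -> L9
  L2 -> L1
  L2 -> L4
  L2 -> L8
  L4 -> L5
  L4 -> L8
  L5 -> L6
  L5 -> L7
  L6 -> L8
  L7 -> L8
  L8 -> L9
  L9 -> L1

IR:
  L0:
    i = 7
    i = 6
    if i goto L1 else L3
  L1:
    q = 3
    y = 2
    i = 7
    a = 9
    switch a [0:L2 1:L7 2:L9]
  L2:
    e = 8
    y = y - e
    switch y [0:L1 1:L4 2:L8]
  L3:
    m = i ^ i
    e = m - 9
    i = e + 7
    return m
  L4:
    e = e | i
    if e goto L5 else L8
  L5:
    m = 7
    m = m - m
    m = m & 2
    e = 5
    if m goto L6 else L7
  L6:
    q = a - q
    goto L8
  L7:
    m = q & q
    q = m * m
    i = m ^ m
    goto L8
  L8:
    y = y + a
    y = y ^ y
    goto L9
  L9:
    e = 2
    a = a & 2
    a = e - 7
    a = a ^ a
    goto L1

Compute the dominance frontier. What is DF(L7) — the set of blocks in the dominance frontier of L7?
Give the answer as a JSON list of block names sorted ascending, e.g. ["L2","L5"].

idom tree: L1←L0 L2←L1 L3←L0 L4←L2 L5←L4 L6←L5 L7←L1 L8←L1 L9←L1
Dom∩ at merges:
  L1: preds {L0,L2,L9}: {L0} ∩ {L0,L1,L2} ∩ {L0,L1,L9} = {L0}; idom=L0
  L7: preds {L1,L5}: {L0,L1} ∩ {L0,L1,L2,L4,L5} = {L0,L1}; idom=L1
  L8: preds {L2,L4,L6,L7}: {L0,L1,L2} ∩ {L0,L1,L2,L4} ∩ {L0,L1,L2,L4,L5,L6} ∩ {L0,L1,L7} = {L0,L1}; idom=L1
  L9: preds {L1,L8}: {L0,L1} ∩ {L0,L1,L8} = {L0,L1}; idom=L1

DF derivation:
  L1←L0: walk · to L0
  L1←L2: walk L2→L1 to L0
  L1←L9: walk L9→L1 to L0
  L7←L1: walk · to L1
  L7←L5: walk L5→L4→L2 to L1
  L8←L2: walk L2 to L1
  L8←L4: walk L4→L2 to L1
  L8←L6: walk L6→L5→L4→L2 to L1
  L8←L7: walk L7 to L1
  L9←L1: walk · to L1
  L9←L8: walk L8 to L1
  L0: DF=∅
  L1: DF={L1}
  L2: DF={L1,L7,L8}
  L3: DF=∅
  L4: DF={L7,L8}
  L5: DF={L7,L8}
  L6: DF={L8}
  L7: DF={L8}
  L8: DF={L9}
  L9: DF={L1}

DF(L7) = ["L8"]

Answer: ["L8"]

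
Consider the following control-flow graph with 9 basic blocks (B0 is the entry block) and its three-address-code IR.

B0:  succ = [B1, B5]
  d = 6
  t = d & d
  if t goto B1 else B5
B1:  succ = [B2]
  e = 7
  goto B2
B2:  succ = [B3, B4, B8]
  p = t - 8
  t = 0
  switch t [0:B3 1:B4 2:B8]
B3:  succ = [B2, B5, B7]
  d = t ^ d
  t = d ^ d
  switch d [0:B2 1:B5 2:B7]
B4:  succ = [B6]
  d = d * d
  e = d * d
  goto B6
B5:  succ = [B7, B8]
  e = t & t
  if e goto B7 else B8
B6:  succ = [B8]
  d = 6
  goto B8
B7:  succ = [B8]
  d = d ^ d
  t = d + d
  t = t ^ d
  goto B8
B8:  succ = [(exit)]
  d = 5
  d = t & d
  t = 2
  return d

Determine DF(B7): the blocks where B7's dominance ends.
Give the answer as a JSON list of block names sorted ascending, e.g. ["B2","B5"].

idom tree: B1←B0 B2←B1 B3←B2 B4←B2 B5←B0 B6←B4 B7←B0 B8←B0
Dom∩ at merges:
  B2: preds {B1,B3}: {B0,B1} ∩ {B0,B1,B2,B3} = {B0,B1}; idom=B1
  B5: preds {B0,B3}: {B0} ∩ {B0,B1,B2,B3} = {B0}; idom=B0
  B7: preds {B3,B5}: {B0,B1,B2,B3} ∩ {B0,B5} = {B0}; idom=B0
  B8: preds {B2,B5,B6,B7}: {B0,B1,B2} ∩ {B0,B5} ∩ {B0,B1,B2,B4,B6} ∩ {B0,B7} = {B0}; idom=B0

DF derivation:
  B2←B1: walk · to B1
  B2←B3: walk B3→B2 to B1
  B5←B0: walk · to B0
  B5←B3: walk B3→B2→B1 to B0
  B7←B3: walk B3→B2→B1 to B0
  B7←B5: walk B5 to B0
  B8←B2: walk B2→B1 to B0
  B8←B5: walk B5 to B0
  B8←B6: walk B6→B4→B2→B1 to B0
  B8←B7: walk B7 to B0
  DF(B0)=∅
  DF(B1)={B5,B7,B8}
  DF(B2)={B2,B5,B7,B8}
  DF(B3)={B2,B5,B7}
  DF(B4)={B8}
  DF(B5)={B7,B8}
  DF(B6)={B8}
  DF(B7)={B8}
  DF(B8)=∅

DF(B7) = ["B8"]

Answer: ["B8"]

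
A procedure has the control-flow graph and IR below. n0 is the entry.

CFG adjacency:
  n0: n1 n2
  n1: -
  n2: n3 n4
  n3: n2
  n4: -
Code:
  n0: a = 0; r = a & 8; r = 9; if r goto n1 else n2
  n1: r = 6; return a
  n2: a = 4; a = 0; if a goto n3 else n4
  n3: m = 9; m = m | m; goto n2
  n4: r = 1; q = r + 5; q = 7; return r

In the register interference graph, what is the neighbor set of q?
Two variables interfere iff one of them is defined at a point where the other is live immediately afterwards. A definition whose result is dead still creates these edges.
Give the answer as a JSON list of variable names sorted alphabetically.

Answer: ["r"]

Working:
Per-block:
  n0: {a,r} / ∅
  n1: {r} / {a}
  n2: {a} / ∅
  n3: {m} / ∅
  n4: {q,r} / ∅

Backward fixpoint:
  n0 li=∅ lo={a}
  n1 li={a} lo=∅
  n2 li=∅ lo=∅
  n3 li=∅ lo=∅
  n4 li=∅ lo=∅

Conflict graph:
  a — {r}
  m — ∅
  q — {r}
  r — {a,q}

N(q) = ["r"]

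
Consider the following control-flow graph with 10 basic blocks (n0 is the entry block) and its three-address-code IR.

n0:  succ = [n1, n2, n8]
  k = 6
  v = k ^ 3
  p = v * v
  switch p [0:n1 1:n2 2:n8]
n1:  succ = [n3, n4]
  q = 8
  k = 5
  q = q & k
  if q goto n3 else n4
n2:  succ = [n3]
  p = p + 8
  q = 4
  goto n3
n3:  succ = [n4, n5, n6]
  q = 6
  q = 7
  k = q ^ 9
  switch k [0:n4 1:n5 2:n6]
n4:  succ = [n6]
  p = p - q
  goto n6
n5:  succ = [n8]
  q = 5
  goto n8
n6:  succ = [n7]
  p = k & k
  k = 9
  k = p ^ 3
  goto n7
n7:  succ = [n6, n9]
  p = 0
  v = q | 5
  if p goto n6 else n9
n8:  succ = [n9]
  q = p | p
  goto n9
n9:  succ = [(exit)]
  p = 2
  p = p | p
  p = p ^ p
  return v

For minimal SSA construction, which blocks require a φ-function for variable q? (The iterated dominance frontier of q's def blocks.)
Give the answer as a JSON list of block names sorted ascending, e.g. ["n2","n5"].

Answer: ["n3", "n4", "n6", "n8", "n9"]

Analysis:
idom tree: n1←n0 n2←n0 n3←n0 n4←n0 n5←n3 n6←n0 n7←n6 n8←n0 n9←n0
Dom∩ at merges:
  n3: preds {n1,n2}: {n0,n1} ∩ {n0,n2} = {n0}; idom=n0
  n4: preds {n1,n3}: {n0,n1} ∩ {n0,n3} = {n0}; idom=n0
  n6: preds {n3,n4,n7}: {n0,n3} ∩ {n0,n4} ∩ {n0,n6,n7} = {n0}; idom=n0
  n8: preds {n0,n5}: {n0} ∩ {n0,n3,n5} = {n0}; idom=n0
  n9: preds {n7,n8}: {n0,n6,n7} ∩ {n0,n8} = {n0}; idom=n0

Frontier:
  n3←n1: walk n1 to n0
  n3←n2: walk n2 to n0
  n4←n1: walk n1 to n0
  n4←n3: walk n3 to n0
  n6←n3: walk n3 to n0
  n6←n4: walk n4 to n0
  n6←n7: walk n7→n6 to n0
  n8←n0: walk · to n0
  n8←n5: walk n5→n3 to n0
  n9←n7: walk n7→n6 to n0
  n9←n8: walk n8 to n0
  n0 → ∅
  n1 → {n3,n4}
  n2 → {n3}
  n3 → {n4,n6,n8}
  n4 → {n6}
  n5 → {n8}
  n6 → {n6,n9}
  n7 → {n6,n9}
  n8 → {n9}
  n9 → ∅

φ for q: defs {n1,n2,n3,n5,n8}
  DF⁺ = {n3,n4,n6,n8,n9}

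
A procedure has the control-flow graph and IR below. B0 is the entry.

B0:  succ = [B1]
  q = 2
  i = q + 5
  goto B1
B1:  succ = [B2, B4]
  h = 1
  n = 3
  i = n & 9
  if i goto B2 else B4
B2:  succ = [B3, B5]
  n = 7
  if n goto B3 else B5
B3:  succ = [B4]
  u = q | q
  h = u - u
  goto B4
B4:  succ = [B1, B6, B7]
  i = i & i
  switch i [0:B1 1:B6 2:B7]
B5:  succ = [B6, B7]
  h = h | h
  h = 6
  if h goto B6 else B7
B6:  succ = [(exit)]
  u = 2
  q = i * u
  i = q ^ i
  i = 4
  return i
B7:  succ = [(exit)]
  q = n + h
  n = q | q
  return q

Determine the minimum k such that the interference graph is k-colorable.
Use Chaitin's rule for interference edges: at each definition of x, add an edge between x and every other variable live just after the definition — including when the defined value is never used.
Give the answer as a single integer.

Answer: 4

Derivation:
Block summaries:
  B0 def {i,q} use ∅
  B1 def {h,i,n} use ∅
  B2 def {n} use ∅
  B3 def {h,u} use {q}
  B4 def {i} use {i}
  B5 def {h} use {h}
  B6 def {i,q,u} use {i}
  B7 def {n,q} use {h,n}

Live sets:
  B0 li=∅ lo={q}
  B1 li={q} lo={h,i,n,q}
  B2 li={h,i,q} lo={h,i,n,q}
  B3 li={i,n,q} lo={h,i,n,q}
  B4 li={h,i,n,q} lo={h,i,n,q}
  B5 li={h,i,n} lo={h,i,n}
  B6 li={i} lo=∅
  B7 li={h,n} lo=∅

Interference:
  h↔{i,n,q}
  i↔{h,n,q,u}
  n↔{h,i,q,u}
  q↔{h,i,n,u}
  u↔{i,n,q}

Colouring:
  {h,i,n,q} pairwise interfere (4-clique) ⇒ χ ≥ 4
  assign h→c3 i→c0 n→c1 q→c2 u→c3 — no edge inside a register ⇒ χ ≤ 4
  χ = 4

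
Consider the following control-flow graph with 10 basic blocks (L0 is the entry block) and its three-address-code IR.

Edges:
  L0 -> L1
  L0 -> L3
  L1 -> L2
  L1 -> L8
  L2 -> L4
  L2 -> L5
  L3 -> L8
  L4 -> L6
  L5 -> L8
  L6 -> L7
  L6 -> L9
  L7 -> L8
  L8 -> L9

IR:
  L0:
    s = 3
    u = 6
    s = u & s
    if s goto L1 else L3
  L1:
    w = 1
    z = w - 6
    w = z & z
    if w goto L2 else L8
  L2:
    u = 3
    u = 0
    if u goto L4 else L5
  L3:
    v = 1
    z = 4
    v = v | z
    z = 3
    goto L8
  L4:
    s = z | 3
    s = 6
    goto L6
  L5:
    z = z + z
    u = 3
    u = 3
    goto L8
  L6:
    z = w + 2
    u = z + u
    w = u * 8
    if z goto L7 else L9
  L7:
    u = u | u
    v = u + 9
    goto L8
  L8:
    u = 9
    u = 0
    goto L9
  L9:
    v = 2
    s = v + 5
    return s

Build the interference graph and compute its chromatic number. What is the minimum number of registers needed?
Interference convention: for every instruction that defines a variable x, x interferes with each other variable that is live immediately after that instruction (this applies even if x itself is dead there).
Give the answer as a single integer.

Answer: 3

Working:
def/use:
  L0: def={s,u} ue=∅
  L1: def={w,z} ue=∅
  L2: def={u} ue=∅
  L3: def={v,z} ue=∅
  L4: def={s} ue={z}
  L5: def={u,z} ue={z}
  L6: def={u,w,z} ue={u,w}
  L7: def={u,v} ue={u}
  L8: def={u} ue=∅
  L9: def={s,v} ue=∅

Liveness:
  live L0: ∅→∅
  live L1: ∅→{w,z}
  live L2: {w,z}→{u,w,z}
  live L3: ∅→∅
  live L4: {u,w,z}→{u,w}
  live L5: {z}→∅
  live L6: {u,w}→{u}
  live L7: {u}→∅
  live L8: ∅→∅
  live L9: ∅→∅

Conflict graph:
  s↔{u,w}
  u↔{s,w,z}
  v↔{z}
  w↔{s,u,z}
  z↔{u,v,w}

Chromatic number:
  clique {s,u,w} ⇒ need ≥ 3
  3-colouring: c0={u,v}  c1={w}  c2={s,z}
  χ = 3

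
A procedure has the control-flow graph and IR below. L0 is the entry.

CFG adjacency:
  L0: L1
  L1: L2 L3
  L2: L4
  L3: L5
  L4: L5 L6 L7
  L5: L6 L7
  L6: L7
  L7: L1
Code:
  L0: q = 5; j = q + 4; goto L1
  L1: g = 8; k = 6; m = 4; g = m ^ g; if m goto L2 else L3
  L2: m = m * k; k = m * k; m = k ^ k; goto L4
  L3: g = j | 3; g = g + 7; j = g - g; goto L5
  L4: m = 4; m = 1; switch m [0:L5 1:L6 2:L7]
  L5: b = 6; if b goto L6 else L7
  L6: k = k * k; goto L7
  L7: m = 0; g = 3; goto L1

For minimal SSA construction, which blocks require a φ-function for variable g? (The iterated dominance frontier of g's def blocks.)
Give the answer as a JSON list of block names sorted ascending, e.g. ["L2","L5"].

idom tree: L1←L0 L2←L1 L3←L1 L4←L2 L5←L1 L6←L1 L7←L1
Dom∩ at merges:
  L1: preds {L0,L7}: {L0} ∩ {L0,L1,L7} = {L0}; idom=L0
  L5: preds {L3,L4}: {L0,L1,L3} ∩ {L0,L1,L2,L4} = {L0,L1}; idom=L1
  L6: preds {L4,L5}: {L0,L1,L2,L4} ∩ {L0,L1,L5} = {L0,L1}; idom=L1
  L7: preds {L4,L5,L6}: {L0,L1,L2,L4} ∩ {L0,L1,L5} ∩ {L0,L1,L6} = {L0,L1}; idom=L1

DF derivation:
  join L1 pred L0: · stop@L0
  join L1 pred L7: L7→L1 stop@L0
  join L5 pred L3: L3 stop@L1
  join L5 pred L4: L4→L2 stop@L1
  join L6 pred L4: L4→L2 stop@L1
  join L6 pred L5: L5 stop@L1
  join L7 pred L4: L4→L2 stop@L1
  join L7 pred L5: L5 stop@L1
  join L7 pred L6: L6 stop@L1
  DF(L0)=∅
  DF(L1)={L1}
  DF(L2)={L5,L6,L7}
  DF(L3)={L5}
  DF(L4)={L5,L6,L7}
  DF(L5)={L6,L7}
  DF(L6)={L7}
  DF(L7)={L1}

φ for g: defs {L1,L3,L7}
  DF⁺ = {L1,L5,L6,L7}

Answer: ["L1", "L5", "L6", "L7"]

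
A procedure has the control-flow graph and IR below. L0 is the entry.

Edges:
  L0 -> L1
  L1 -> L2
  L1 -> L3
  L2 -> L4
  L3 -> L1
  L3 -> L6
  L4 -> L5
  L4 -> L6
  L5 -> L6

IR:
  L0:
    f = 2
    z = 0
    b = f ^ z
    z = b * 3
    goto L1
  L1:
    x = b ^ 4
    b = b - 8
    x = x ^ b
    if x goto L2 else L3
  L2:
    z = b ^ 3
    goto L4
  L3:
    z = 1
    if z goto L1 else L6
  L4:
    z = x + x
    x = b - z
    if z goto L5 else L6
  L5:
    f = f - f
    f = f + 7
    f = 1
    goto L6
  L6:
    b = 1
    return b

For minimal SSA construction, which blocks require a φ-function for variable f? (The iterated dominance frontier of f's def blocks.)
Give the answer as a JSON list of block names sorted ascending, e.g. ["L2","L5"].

idom tree: L1←L0 L2←L1 L3←L1 L4←L2 L5←L4 L6←L1
Dom at joins:
  L1: preds {L0,L3}: {L0} ∩ {L0,L1,L3} = {L0}; idom=L0
  L6: preds {L3,L4,L5}: {L0,L1,L3} ∩ {L0,L1,L2,L4} ∩ {L0,L1,L2,L4,L5} = {L0,L1}; idom=L1

Frontier:
  L1←L0: walk · to L0
  L1←L3: walk L3→L1 to L0
  L6←L3: walk L3 to L1
  L6←L4: walk L4→L2 to L1
  L6←L5: walk L5→L4→L2 to L1
  L0: DF=∅
  L1: DF={L1}
  L2: DF={L6}
  L3: DF={L1,L6}
  L4: DF={L6}
  L5: DF={L6}
  L6: DF=∅

φ for f: defs {L0,L5}
  DF⁺ = {L6}

Answer: ["L6"]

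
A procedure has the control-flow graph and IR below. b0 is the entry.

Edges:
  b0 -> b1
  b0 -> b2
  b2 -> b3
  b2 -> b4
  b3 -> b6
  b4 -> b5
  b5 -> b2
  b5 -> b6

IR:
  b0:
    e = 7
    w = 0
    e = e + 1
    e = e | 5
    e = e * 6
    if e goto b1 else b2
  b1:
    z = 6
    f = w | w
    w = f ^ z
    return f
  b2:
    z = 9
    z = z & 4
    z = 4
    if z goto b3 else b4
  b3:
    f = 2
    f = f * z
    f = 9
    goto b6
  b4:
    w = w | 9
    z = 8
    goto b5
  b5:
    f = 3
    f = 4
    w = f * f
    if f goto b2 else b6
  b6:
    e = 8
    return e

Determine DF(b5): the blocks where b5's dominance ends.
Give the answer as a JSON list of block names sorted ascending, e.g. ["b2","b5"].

idom tree: b1←b0 b2←b0 b3←b2 b4←b2 b5←b4 b6←b2
Join-block Dom:
  b2: preds {b0,b5}: {b0} ∩ {b0,b2,b4,b5} = {b0}; idom=b0
  b6: preds {b3,b5}: {b0,b2,b3} ∩ {b0,b2,b4,b5} = {b0,b2}; idom=b2

DF derivation:
  join b2 pred b0: · stop@b0
  join b2 pred b5: b5→b4→b2 stop@b0
  join b6 pred b3: b3 stop@b2
  join b6 pred b5: b5→b4 stop@b2
  DF(b0)=∅
  DF(b1)=∅
  DF(b2)={b2}
  DF(b3)={b6}
  DF(b4)={b2,b6}
  DF(b5)={b2,b6}
  DF(b6)=∅

DF(b5) = ["b2", "b6"]

Answer: ["b2", "b6"]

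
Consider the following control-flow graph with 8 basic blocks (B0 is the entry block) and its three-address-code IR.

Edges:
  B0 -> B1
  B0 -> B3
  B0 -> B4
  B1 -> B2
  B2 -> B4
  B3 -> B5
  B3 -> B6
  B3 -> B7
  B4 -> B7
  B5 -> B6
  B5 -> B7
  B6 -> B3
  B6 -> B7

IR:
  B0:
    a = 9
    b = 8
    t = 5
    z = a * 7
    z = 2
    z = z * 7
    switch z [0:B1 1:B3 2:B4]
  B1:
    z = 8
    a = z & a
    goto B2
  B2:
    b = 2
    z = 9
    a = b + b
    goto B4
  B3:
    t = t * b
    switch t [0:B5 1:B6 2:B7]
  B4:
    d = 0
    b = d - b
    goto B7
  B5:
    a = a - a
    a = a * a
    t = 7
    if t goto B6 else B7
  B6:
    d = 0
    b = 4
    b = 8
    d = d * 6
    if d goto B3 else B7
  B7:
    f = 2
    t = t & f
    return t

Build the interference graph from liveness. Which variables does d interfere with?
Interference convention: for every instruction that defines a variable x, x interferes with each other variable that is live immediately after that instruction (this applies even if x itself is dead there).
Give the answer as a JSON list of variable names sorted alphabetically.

Answer: ["a", "b", "t"]

Analysis:
Block summaries:
  B0: {a,b,t,z} / ∅
  B1: {a,z} / {a}
  B2: {a,b,z} / ∅
  B3: {t} / {b,t}
  B4: {b,d} / {b}
  B5: {a,t} / {a}
  B6: {b,d} / ∅
  B7: {f,t} / {t}

Live sets:
  live B0: ∅→{a,b,t}
  live B1: {a,t}→{t}
  live B2: {t}→{b,t}
  live B3: {a,b,t}→{a,t}
  live B4: {b,t}→{t}
  live B5: {a}→{a,t}
  live B6: {a,t}→{a,b,t}
  live B7: {t}→∅

Interference:
  a↔{b,d,t,z}
  b↔{a,d,t,z}
  d↔{a,b,t}
  f↔{t}
  t↔{a,b,d,f,z}
  z↔{a,b,t}

N(d) = ["a", "b", "t"]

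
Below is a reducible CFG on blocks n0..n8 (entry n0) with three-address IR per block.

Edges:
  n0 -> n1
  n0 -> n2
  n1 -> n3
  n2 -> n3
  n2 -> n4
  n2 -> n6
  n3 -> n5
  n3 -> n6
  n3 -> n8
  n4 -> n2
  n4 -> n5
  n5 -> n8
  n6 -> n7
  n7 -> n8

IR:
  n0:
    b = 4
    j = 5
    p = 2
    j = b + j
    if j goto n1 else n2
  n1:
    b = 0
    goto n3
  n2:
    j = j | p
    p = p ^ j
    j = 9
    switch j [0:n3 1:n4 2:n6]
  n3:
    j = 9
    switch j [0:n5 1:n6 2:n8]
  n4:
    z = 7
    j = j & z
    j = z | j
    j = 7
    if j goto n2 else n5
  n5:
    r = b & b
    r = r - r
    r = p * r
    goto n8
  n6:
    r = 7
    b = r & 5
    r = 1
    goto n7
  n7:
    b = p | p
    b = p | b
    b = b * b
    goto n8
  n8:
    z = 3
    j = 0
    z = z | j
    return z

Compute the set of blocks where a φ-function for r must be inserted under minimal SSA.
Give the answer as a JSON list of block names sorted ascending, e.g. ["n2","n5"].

idom tree: n1←n0 n2←n0 n3←n0 n4←n2 n5←n0 n6←n0 n7←n6 n8←n0
Join-block Dom:
  n2: preds {n0,n4}: {n0} ∩ {n0,n2,n4} = {n0}; idom=n0
  n3: preds {n1,n2}: {n0,n1} ∩ {n0,n2} = {n0}; idom=n0
  n5: preds {n3,n4}: {n0,n3} ∩ {n0,n2,n4} = {n0}; idom=n0
  n6: preds {n2,n3}: {n0,n2} ∩ {n0,n3} = {n0}; idom=n0
  n8: preds {n3,n5,n7}: {n0,n3} ∩ {n0,n5} ∩ {n0,n6,n7} = {n0}; idom=n0

DF walk-up:
  join n2 pred n0: · stop@n0
  join n2 pred n4: n4→n2 stop@n0
  join n3 pred n1: n1 stop@n0
  join n3 pred n2: n2 stop@n0
  join n5 pred n3: n3 stop@n0
  join n5 pred n4: n4→n2 stop@n0
  join n6 pred n2: n2 stop@n0
  join n6 pred n3: n3 stop@n0
  join n8 pred n3: n3 stop@n0
  join n8 pred n5: n5 stop@n0
  join n8 pred n7: n7→n6 stop@n0
  n0 → ∅
  n1 → {n3}
  n2 → {n2,n3,n5,n6}
  n3 → {n5,n6,n8}
  n4 → {n2,n5}
  n5 → {n8}
  n6 → {n8}
  n7 → {n8}
  n8 → ∅

φ for r: defs {n5,n6}
  DF⁺ = {n8}

Answer: ["n8"]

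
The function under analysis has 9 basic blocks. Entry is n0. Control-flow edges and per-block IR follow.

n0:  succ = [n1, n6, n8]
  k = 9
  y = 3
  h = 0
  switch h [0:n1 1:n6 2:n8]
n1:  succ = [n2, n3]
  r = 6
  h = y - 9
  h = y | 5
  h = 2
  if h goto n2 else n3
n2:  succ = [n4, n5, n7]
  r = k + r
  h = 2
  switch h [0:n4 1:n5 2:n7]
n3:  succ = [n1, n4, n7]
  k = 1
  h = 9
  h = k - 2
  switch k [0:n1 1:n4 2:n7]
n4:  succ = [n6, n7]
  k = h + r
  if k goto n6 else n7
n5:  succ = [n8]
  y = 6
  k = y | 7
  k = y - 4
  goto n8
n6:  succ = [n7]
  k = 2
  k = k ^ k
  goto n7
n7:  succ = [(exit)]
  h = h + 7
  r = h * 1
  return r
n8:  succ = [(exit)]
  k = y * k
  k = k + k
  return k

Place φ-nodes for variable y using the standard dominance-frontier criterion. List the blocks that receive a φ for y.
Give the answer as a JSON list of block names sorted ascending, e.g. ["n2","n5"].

idom tree: n1←n0 n2←n1 n3←n1 n4←n1 n5←n2 n6←n0 n7←n0 n8←n0
Dom∩ at merges:
  n1: preds {n0,n3}: {n0} ∩ {n0,n1,n3} = {n0}; idom=n0
  n4: preds {n2,n3}: {n0,n1,n2} ∩ {n0,n1,n3} = {n0,n1}; idom=n1
  n6: preds {n0,n4}: {n0} ∩ {n0,n1,n4} = {n0}; idom=n0
  n7: preds {n2,n3,n4,n6}: {n0,n1,n2} ∩ {n0,n1,n3} ∩ {n0,n1,n4} ∩ {n0,n6} = {n0}; idom=n0
  n8: preds {n0,n5}: {n0} ∩ {n0,n1,n2,n5} = {n0}; idom=n0

DF derivation:
  n1←n0: walk · to n0
  n1←n3: walk n3→n1 to n0
  n4←n2: walk n2 to n1
  n4←n3: walk n3 to n1
  n6←n0: walk · to n0
  n6←n4: walk n4→n1 to n0
  n7←n2: walk n2→n1 to n0
  n7←n3: walk n3→n1 to n0
  n7←n4: walk n4→n1 to n0
  n7←n6: walk n6 to n0
  n8←n0: walk · to n0
  n8←n5: walk n5→n2→n1 to n0
  n0: DF=∅
  n1: DF={n1,n6,n7,n8}
  n2: DF={n4,n7,n8}
  n3: DF={n1,n4,n7}
  n4: DF={n6,n7}
  n5: DF={n8}
  n6: DF={n7}
  n7: DF=∅
  n8: DF=∅

φ for y: defs {n0,n5}
  DF⁺ = {n8}

Answer: ["n8"]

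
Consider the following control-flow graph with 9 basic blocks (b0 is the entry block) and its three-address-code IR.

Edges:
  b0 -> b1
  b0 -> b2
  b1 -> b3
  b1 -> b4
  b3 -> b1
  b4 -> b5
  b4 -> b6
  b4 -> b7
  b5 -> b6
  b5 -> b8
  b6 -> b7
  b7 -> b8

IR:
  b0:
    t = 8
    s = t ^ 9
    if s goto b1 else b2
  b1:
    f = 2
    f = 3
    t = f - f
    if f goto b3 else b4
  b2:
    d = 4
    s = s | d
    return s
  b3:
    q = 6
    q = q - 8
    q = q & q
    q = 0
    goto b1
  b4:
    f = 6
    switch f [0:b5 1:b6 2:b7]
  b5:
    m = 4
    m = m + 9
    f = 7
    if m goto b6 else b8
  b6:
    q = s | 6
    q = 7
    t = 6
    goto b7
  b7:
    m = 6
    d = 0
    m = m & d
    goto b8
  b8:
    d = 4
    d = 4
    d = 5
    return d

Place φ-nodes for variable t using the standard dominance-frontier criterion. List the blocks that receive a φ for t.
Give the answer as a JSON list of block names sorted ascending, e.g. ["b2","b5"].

Answer: ["b1", "b7", "b8"]

Working:
idom tree: b1←b0 b2←b0 b3←b1 b4←b1 b5←b4 b6←b4 b7←b4 b8←b4
Dom∩ at merges:
  b1: preds {b0,b3}: {b0} ∩ {b0,b1,b3} = {b0}; idom=b0
  b6: preds {b4,b5}: {b0,b1,b4} ∩ {b0,b1,b4,b5} = {b0,b1,b4}; idom=b4
  b7: preds {b4,b6}: {b0,b1,b4} ∩ {b0,b1,b4,b6} = {b0,b1,b4}; idom=b4
  b8: preds {b5,b7}: {b0,b1,b4,b5} ∩ {b0,b1,b4,b7} = {b0,b1,b4}; idom=b4

DF walk-up:
  join b1 pred b0: · stop@b0
  join b1 pred b3: b3→b1 stop@b0
  join b6 pred b4: · stop@b4
  join b6 pred b5: b5 stop@b4
  join b7 pred b4: · stop@b4
  join b7 pred b6: b6 stop@b4
  join b8 pred b5: b5 stop@b4
  join b8 pred b7: b7 stop@b4
  DF(b0)=∅
  DF(b1)={b1}
  DF(b2)=∅
  DF(b3)={b1}
  DF(b4)=∅
  DF(b5)={b6,b8}
  DF(b6)={b7}
  DF(b7)={b8}
  DF(b8)=∅

φ for t: defs {b0,b1,b6}
  DF⁺ = {b1,b7,b8}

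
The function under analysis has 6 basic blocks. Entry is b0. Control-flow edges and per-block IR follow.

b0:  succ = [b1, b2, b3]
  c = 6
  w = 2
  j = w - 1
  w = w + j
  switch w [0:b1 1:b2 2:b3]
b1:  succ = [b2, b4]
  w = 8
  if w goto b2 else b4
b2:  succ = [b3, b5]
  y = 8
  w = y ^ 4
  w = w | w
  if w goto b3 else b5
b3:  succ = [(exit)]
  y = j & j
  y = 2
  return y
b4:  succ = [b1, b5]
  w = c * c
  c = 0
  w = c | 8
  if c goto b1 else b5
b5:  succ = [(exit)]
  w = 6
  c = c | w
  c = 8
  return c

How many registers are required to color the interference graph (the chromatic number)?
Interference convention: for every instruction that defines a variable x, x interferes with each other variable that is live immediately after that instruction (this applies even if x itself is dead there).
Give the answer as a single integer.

Answer: 3

Working:
def/use:
  b0 def {c,j,w} use ∅
  b1 def {w} use ∅
  b2 def {w,y} use ∅
  b3 def {y} use {j}
  b4 def {c,w} use {c}
  b5 def {c,w} use {c}

Liveness:
  b0: in=∅ out={c,j}
  b1: in={c,j} out={c,j}
  b2: in={c,j} out={c,j}
  b3: in={j} out=∅
  b4: in={c,j} out={c,j}
  b5: in={c} out=∅

Conflict graph:
  c — {j,w,y}
  j — {c,w,y}
  w — {c,j}
  y — {c,j}

Colouring:
  clique {c,j,w} ⇒ need ≥ 3
  assign c→R0 j→R1 w→R2 y→R2 — no edge inside a register ⇒ χ ≤ 3
  χ = 3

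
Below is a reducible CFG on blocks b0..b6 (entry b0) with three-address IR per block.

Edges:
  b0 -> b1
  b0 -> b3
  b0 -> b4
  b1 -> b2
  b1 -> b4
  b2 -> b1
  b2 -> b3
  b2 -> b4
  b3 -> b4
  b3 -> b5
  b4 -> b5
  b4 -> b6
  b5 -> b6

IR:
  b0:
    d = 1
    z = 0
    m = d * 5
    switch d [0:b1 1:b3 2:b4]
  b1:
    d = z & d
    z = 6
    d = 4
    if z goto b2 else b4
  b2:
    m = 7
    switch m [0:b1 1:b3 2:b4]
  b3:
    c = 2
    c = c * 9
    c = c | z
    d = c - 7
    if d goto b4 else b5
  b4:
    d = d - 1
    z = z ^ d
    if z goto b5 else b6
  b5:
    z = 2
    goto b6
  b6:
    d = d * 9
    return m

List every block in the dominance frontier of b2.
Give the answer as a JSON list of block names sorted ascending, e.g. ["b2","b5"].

idom tree: b1←b0 b2←b1 b3←b0 b4←b0 b5←b0 b6←b0
Dom at joins:
  b1: preds {b0,b2}: {b0} ∩ {b0,b1,b2} = {b0}; idom=b0
  b3: preds {b0,b2}: {b0} ∩ {b0,b1,b2} = {b0}; idom=b0
  b4: preds {b0,b1,b2,b3}: {b0} ∩ {b0,b1} ∩ {b0,b1,b2} ∩ {b0,b3} = {b0}; idom=b0
  b5: preds {b3,b4}: {b0,b3} ∩ {b0,b4} = {b0}; idom=b0
  b6: preds {b4,b5}: {b0,b4} ∩ {b0,b5} = {b0}; idom=b0

Frontier:
  b1←b0: walk · to b0
  b1←b2: walk b2→b1 to b0
  b3←b0: walk · to b0
  b3←b2: walk b2→b1 to b0
  b4←b0: walk · to b0
  b4←b1: walk b1 to b0
  b4←b2: walk b2→b1 to b0
  b4←b3: walk b3 to b0
  b5←b3: walk b3 to b0
  b5←b4: walk b4 to b0
  b6←b4: walk b4 to b0
  b6←b5: walk b5 to b0
  b0: DF=∅
  b1: DF={b1,b3,b4}
  b2: DF={b1,b3,b4}
  b3: DF={b4,b5}
  b4: DF={b5,b6}
  b5: DF={b6}
  b6: DF=∅

DF(b2) = ["b1", "b3", "b4"]

Answer: ["b1", "b3", "b4"]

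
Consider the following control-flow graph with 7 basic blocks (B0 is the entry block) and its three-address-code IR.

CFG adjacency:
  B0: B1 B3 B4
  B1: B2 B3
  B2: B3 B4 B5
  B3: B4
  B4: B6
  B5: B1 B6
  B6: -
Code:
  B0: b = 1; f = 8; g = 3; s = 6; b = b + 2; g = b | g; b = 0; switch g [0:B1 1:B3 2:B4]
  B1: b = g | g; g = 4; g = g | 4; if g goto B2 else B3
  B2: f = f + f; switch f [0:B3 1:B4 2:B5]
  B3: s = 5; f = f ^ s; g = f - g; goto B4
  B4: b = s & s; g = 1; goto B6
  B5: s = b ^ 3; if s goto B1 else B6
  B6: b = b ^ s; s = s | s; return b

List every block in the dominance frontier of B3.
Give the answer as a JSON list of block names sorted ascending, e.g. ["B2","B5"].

idom tree: B1←B0 B2←B1 B3←B0 B4←B0 B5←B2 B6←B0
Dom at joins:
  B1: preds {B0,B5}: {B0} ∩ {B0,B1,B2,B5} = {B0}; idom=B0
  B3: preds {B0,B1,B2}: {B0} ∩ {B0,B1} ∩ {B0,B1,B2} = {B0}; idom=B0
  B4: preds {B0,B2,B3}: {B0} ∩ {B0,B1,B2} ∩ {B0,B3} = {B0}; idom=B0
  B6: preds {B4,B5}: {B0,B4} ∩ {B0,B1,B2,B5} = {B0}; idom=B0

DF walk-up:
  join B1 pred B0: · stop@B0
  join B1 pred B5: B5→B2→B1 stop@B0
  join B3 pred B0: · stop@B0
  join B3 pred B1: B1 stop@B0
  join B3 pred B2: B2→B1 stop@B0
  join B4 pred B0: · stop@B0
  join B4 pred B2: B2→B1 stop@B0
  join B4 pred B3: B3 stop@B0
  join B6 pred B4: B4 stop@B0
  join B6 pred B5: B5→B2→B1 stop@B0
  B0 → ∅
  B1 → {B1,B3,B4,B6}
  B2 → {B1,B3,B4,B6}
  B3 → {B4}
  B4 → {B6}
  B5 → {B1,B6}
  B6 → ∅

DF(B3) = ["B4"]

Answer: ["B4"]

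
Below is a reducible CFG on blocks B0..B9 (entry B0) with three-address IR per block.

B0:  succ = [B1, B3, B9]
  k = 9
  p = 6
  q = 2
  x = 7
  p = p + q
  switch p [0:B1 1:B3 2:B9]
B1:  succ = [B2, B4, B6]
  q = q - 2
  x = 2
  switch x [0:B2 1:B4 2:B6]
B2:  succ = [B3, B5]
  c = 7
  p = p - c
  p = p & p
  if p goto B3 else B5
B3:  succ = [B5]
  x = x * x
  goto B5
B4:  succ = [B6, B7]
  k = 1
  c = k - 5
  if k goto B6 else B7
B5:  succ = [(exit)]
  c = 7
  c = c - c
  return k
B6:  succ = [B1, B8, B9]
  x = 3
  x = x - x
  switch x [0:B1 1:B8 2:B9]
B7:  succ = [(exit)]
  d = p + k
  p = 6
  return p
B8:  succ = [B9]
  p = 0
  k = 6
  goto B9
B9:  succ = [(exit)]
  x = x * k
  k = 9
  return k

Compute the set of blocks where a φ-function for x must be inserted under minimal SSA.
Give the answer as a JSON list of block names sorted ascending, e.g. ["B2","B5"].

Answer: ["B1", "B3", "B5", "B9"]

Derivation:
idom tree: B1←B0 B2←B1 B3←B0 B4←B1 B5←B0 B6←B1 B7←B4 B8←B6 B9←B0
Dom∩ at merges:
  B1: preds {B0,B6}: {B0} ∩ {B0,B1,B6} = {B0}; idom=B0
  B3: preds {B0,B2}: {B0} ∩ {B0,B1,B2} = {B0}; idom=B0
  B5: preds {B2,B3}: {B0,B1,B2} ∩ {B0,B3} = {B0}; idom=B0
  B6: preds {B1,B4}: {B0,B1} ∩ {B0,B1,B4} = {B0,B1}; idom=B1
  B9: preds {B0,B6,B8}: {B0} ∩ {B0,B1,B6} ∩ {B0,B1,B6,B8} = {B0}; idom=B0

Frontier:
  B1←B0: walk · to B0
  B1←B6: walk B6→B1 to B0
  B3←B0: walk · to B0
  B3←B2: walk B2→B1 to B0
  B5←B2: walk B2→B1 to B0
  B5←B3: walk B3 to B0
  B6←B1: walk · to B1
  B6←B4: walk B4 to B1
  B9←B0: walk · to B0
  B9←B6: walk B6→B1 to B0
  B9←B8: walk B8→B6→B1 to B0
  B0: DF=∅
  B1: DF={B1,B3,B5,B9}
  B2: DF={B3,B5}
  B3: DF={B5}
  B4: DF={B6}
  B5: DF=∅
  B6: DF={B1,B9}
  B7: DF=∅
  B8: DF={B9}
  B9: DF=∅

φ for x: defs {B0,B1,B3,B6,B9}
  DF⁺ = {B1,B3,B5,B9}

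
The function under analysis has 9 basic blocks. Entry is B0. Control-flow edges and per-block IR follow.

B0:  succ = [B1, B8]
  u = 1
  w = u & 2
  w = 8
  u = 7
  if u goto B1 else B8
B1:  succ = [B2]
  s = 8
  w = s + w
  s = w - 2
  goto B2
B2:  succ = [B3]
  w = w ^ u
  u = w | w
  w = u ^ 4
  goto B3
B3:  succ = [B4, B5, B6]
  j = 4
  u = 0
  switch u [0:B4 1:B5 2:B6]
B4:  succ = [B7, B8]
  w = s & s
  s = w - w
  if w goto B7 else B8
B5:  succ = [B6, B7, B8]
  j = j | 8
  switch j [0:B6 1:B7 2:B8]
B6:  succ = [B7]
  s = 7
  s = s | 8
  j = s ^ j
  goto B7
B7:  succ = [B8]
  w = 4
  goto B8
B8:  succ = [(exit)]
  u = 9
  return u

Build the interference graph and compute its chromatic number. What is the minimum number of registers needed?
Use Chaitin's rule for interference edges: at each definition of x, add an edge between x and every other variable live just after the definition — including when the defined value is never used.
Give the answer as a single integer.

Per-block:
  B0: {u,w} / ∅
  B1: {s,w} / {w}
  B2: {u,w} / {u,w}
  B3: {j,u} / ∅
  B4: {s,w} / {s}
  B5: {j} / {j}
  B6: {j,s} / {j}
  B7: {w} / ∅
  B8: {u} / ∅

Liveness:
  B0 li=∅ lo={u,w}
  B1 li={u,w} lo={s,u,w}
  B2 li={s,u,w} lo={s}
  B3 li={s} lo={j,s}
  B4 li={s} lo=∅
  B5 li={j} lo={j}
  B6 li={j} lo=∅
  B7 li=∅ lo=∅
  B8 li=∅ lo=∅

Conflict graph:
  j↔{s,u}
  s↔{j,u,w}
  u↔{j,s,w}
  w↔{s,u}

Chromatic number:
  clique {j,s,u} ⇒ need ≥ 3
  assign j→R2 s→R0 u→R1 w→R2 — no edge inside a register ⇒ χ ≤ 3
  χ = 3

Answer: 3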